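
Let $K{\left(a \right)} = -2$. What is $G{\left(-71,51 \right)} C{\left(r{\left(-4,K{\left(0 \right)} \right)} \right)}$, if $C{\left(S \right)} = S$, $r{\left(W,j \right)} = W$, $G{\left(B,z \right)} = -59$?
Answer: $236$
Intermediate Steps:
$G{\left(-71,51 \right)} C{\left(r{\left(-4,K{\left(0 \right)} \right)} \right)} = \left(-59\right) \left(-4\right) = 236$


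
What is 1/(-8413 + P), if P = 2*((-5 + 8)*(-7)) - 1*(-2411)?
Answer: -1/6044 ≈ -0.00016545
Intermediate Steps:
P = 2369 (P = 2*(3*(-7)) + 2411 = 2*(-21) + 2411 = -42 + 2411 = 2369)
1/(-8413 + P) = 1/(-8413 + 2369) = 1/(-6044) = -1/6044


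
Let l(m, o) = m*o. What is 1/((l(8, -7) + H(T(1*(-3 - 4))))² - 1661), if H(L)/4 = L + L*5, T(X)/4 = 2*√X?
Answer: I/(-256573*I + 21504*√7) ≈ -3.7149e-6 + 8.2376e-7*I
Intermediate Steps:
T(X) = 8*√X (T(X) = 4*(2*√X) = 8*√X)
H(L) = 24*L (H(L) = 4*(L + L*5) = 4*(L + 5*L) = 4*(6*L) = 24*L)
1/((l(8, -7) + H(T(1*(-3 - 4))))² - 1661) = 1/((8*(-7) + 24*(8*√(1*(-3 - 4))))² - 1661) = 1/((-56 + 24*(8*√(1*(-7))))² - 1661) = 1/((-56 + 24*(8*√(-7)))² - 1661) = 1/((-56 + 24*(8*(I*√7)))² - 1661) = 1/((-56 + 24*(8*I*√7))² - 1661) = 1/((-56 + 192*I*√7)² - 1661) = 1/(-1661 + (-56 + 192*I*√7)²)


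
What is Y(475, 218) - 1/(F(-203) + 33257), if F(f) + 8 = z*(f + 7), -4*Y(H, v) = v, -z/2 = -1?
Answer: -3581415/65714 ≈ -54.500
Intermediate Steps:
z = 2 (z = -2*(-1) = 2)
Y(H, v) = -v/4
F(f) = 6 + 2*f (F(f) = -8 + 2*(f + 7) = -8 + 2*(7 + f) = -8 + (14 + 2*f) = 6 + 2*f)
Y(475, 218) - 1/(F(-203) + 33257) = -1/4*218 - 1/((6 + 2*(-203)) + 33257) = -109/2 - 1/((6 - 406) + 33257) = -109/2 - 1/(-400 + 33257) = -109/2 - 1/32857 = -3581415/65714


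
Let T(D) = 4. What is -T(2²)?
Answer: -4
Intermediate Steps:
-T(2²) = -1*4 = -4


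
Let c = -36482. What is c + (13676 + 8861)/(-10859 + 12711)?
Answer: -67542127/1852 ≈ -36470.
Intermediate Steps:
c + (13676 + 8861)/(-10859 + 12711) = -36482 + (13676 + 8861)/(-10859 + 12711) = -36482 + 22537/1852 = -67542127/1852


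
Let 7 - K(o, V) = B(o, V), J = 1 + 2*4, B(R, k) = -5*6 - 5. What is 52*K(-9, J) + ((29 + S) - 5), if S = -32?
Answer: 2176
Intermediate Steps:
B(R, k) = -35 (B(R, k) = -30 - 5 = -35)
J = 9 (J = 1 + 8 = 9)
K(o, V) = 42 (K(o, V) = 7 - 1*(-35) = 7 + 35 = 42)
52*K(-9, J) + ((29 + S) - 5) = 52*42 + ((29 - 32) - 5) = 2184 + (-3 - 5) = 2184 - 8 = 2176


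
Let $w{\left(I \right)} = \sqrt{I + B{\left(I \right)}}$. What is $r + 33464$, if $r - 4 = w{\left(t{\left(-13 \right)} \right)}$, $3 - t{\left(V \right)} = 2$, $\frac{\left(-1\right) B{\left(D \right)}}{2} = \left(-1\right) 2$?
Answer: $33468 + \sqrt{5} \approx 33470.0$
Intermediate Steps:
$B{\left(D \right)} = 4$ ($B{\left(D \right)} = - 2 \left(\left(-1\right) 2\right) = \left(-2\right) \left(-2\right) = 4$)
$t{\left(V \right)} = 1$ ($t{\left(V \right)} = 3 - 2 = 1$)
$w{\left(I \right)} = \sqrt{4 + I}$ ($w{\left(I \right)} = \sqrt{I + 4} = \sqrt{4 + I}$)
$r = 4 + \sqrt{5}$ ($r = 4 + \sqrt{4 + 1} = 4 + \sqrt{5} \approx 6.2361$)
$r + 33464 = \left(4 + \sqrt{5}\right) + 33464 = 33468 + \sqrt{5}$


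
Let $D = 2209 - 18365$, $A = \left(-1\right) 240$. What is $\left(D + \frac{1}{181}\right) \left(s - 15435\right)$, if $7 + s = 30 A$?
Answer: $\frac{66210528870}{181} \approx 3.658 \cdot 10^{8}$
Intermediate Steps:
$A = -240$
$D = -16156$ ($D = 2209 - 18365 = -16156$)
$s = -7207$ ($s = -7 + 30 \left(-240\right) = -7 - 7200 = -7207$)
$\left(D + \frac{1}{181}\right) \left(s - 15435\right) = \left(-16156 + \frac{1}{181}\right) \left(-7207 - 15435\right) = \left(-16156 + \frac{1}{181}\right) \left(-22642\right) = \left(- \frac{2924235}{181}\right) \left(-22642\right) = \frac{66210528870}{181}$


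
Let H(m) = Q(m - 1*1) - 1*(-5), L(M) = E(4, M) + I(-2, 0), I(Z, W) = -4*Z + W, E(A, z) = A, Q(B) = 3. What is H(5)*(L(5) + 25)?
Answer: 296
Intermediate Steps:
I(Z, W) = W - 4*Z
L(M) = 12 (L(M) = 4 + (0 - 4*(-2)) = 4 + (0 + 8) = 4 + 8 = 12)
H(m) = 8 (H(m) = 3 - 1*(-5) = 3 + 5 = 8)
H(5)*(L(5) + 25) = 8*(12 + 25) = 8*37 = 296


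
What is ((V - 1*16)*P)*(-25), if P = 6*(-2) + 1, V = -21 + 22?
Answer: -4125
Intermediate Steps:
V = 1
P = -11 (P = -12 + 1 = -11)
((V - 1*16)*P)*(-25) = ((1 - 1*16)*(-11))*(-25) = ((1 - 16)*(-11))*(-25) = -15*(-11)*(-25) = 165*(-25) = -4125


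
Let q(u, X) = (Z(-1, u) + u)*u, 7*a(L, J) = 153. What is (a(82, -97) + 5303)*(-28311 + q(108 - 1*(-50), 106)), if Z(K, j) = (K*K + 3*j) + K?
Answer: 2666768330/7 ≈ 3.8097e+8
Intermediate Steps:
a(L, J) = 153/7 (a(L, J) = (1/7)*153 = 153/7)
Z(K, j) = K + K**2 + 3*j (Z(K, j) = (K**2 + 3*j) + K = K + K**2 + 3*j)
q(u, X) = 4*u**2 (q(u, X) = ((-1 + (-1)**2 + 3*u) + u)*u = ((-1 + 1 + 3*u) + u)*u = (3*u + u)*u = (4*u)*u = 4*u**2)
(a(82, -97) + 5303)*(-28311 + q(108 - 1*(-50), 106)) = (153/7 + 5303)*(-28311 + 4*(108 - 1*(-50))**2) = 37274*(-28311 + 4*(108 + 50)**2)/7 = 37274*(-28311 + 4*158**2)/7 = 37274*(-28311 + 4*24964)/7 = 37274*(-28311 + 99856)/7 = (37274/7)*71545 = 2666768330/7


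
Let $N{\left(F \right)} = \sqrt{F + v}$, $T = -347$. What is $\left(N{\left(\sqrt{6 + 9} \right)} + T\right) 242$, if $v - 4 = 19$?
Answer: $-83974 + 242 \sqrt{23 + \sqrt{15}} \approx -82720.0$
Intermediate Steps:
$v = 23$ ($v = 4 + 19 = 23$)
$N{\left(F \right)} = \sqrt{23 + F}$ ($N{\left(F \right)} = \sqrt{F + 23} = \sqrt{23 + F}$)
$\left(N{\left(\sqrt{6 + 9} \right)} + T\right) 242 = \left(\sqrt{23 + \sqrt{6 + 9}} - 347\right) 242 = \left(\sqrt{23 + \sqrt{15}} - 347\right) 242 = \left(-347 + \sqrt{23 + \sqrt{15}}\right) 242 = -83974 + 242 \sqrt{23 + \sqrt{15}}$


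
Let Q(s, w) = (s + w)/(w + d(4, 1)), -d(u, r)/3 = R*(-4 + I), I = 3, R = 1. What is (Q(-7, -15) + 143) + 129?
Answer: 1643/6 ≈ 273.83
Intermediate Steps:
d(u, r) = 3 (d(u, r) = -3*(-4 + 3) = -3*(-1) = 3)
Q(s, w) = (s + w)/(3 + w) (Q(s, w) = (s + w)/(w + 3) = (s + w)/(3 + w))
(Q(-7, -15) + 143) + 129 = ((-7 - 15)/(3 - 15) + 143) + 129 = (-22/(-12) + 143) + 129 = (-1/12*(-22) + 143) + 129 = (11/6 + 143) + 129 = 869/6 + 129 = 1643/6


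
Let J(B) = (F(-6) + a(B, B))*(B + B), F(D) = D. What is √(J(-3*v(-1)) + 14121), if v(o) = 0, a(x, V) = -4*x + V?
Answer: 3*√1569 ≈ 118.83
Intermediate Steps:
a(x, V) = V - 4*x
J(B) = 2*B*(-6 - 3*B) (J(B) = (-6 + (B - 4*B))*(B + B) = (-6 - 3*B)*(2*B) = 2*B*(-6 - 3*B))
√(J(-3*v(-1)) + 14121) = √(6*(-3*0)*(-2 - (-3)*0) + 14121) = √(6*0*(-2 - 1*0) + 14121) = √(6*0*(-2 + 0) + 14121) = √(6*0*(-2) + 14121) = √(0 + 14121) = √14121 = 3*√1569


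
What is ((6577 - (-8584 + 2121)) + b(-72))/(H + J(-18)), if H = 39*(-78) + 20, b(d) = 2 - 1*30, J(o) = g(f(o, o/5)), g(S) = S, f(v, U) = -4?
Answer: -6506/1513 ≈ -4.3001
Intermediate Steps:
J(o) = -4
b(d) = -28 (b(d) = 2 - 30 = -28)
H = -3022 (H = -3042 + 20 = -3022)
((6577 - (-8584 + 2121)) + b(-72))/(H + J(-18)) = ((6577 - (-8584 + 2121)) - 28)/(-3022 - 4) = ((6577 - 1*(-6463)) - 28)/(-3026) = ((6577 + 6463) - 28)*(-1/3026) = (13040 - 28)*(-1/3026) = 13012*(-1/3026) = -6506/1513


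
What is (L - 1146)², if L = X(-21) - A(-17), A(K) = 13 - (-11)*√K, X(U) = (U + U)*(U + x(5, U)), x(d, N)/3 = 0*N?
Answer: 74672 + 6094*I*√17 ≈ 74672.0 + 25126.0*I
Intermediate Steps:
x(d, N) = 0 (x(d, N) = 3*(0*N) = 3*0 = 0)
X(U) = 2*U² (X(U) = (U + U)*(U + 0) = (2*U)*U = 2*U²)
A(K) = 13 + 11*√K
L = 869 - 11*I*√17 (L = 2*(-21)² - (13 + 11*√(-17)) = 2*441 - (13 + 11*(I*√17)) = 882 - (13 + 11*I*√17) = 882 + (-13 - 11*I*√17) = 869 - 11*I*√17 ≈ 869.0 - 45.354*I)
(L - 1146)² = ((869 - 11*I*√17) - 1146)² = (-277 - 11*I*√17)²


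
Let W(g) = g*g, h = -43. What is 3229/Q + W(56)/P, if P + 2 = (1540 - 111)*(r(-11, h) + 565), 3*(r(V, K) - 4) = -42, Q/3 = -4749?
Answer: -359459815/1614170853 ≈ -0.22269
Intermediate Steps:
Q = -14247 (Q = 3*(-4749) = -14247)
r(V, K) = -10 (r(V, K) = 4 + (⅓)*(-42) = 4 - 14 = -10)
P = 793093 (P = -2 + (1540 - 111)*(-10 + 565) = -2 + 1429*555 = -2 + 793095 = 793093)
W(g) = g²
3229/Q + W(56)/P = 3229/(-14247) + 56²/793093 = 3229*(-1/14247) + 3136*(1/793093) = -3229/14247 + 448/113299 = -359459815/1614170853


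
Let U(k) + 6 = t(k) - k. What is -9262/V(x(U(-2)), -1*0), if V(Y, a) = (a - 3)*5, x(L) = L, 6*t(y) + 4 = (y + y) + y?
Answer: 9262/15 ≈ 617.47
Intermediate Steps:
t(y) = -⅔ + y/2 (t(y) = -⅔ + ((y + y) + y)/6 = -⅔ + (2*y + y)/6 = -⅔ + (3*y)/6 = -⅔ + y/2)
U(k) = -20/3 - k/2 (U(k) = -6 + ((-⅔ + k/2) - k) = -6 + (-⅔ - k/2) = -20/3 - k/2)
V(Y, a) = -15 + 5*a (V(Y, a) = (-3 + a)*5 = -15 + 5*a)
-9262/V(x(U(-2)), -1*0) = -9262/(-15 + 5*(-1*0)) = -9262/(-15 + 5*0) = -9262/(-15 + 0) = -9262/(-15) = -9262*(-1/15) = 9262/15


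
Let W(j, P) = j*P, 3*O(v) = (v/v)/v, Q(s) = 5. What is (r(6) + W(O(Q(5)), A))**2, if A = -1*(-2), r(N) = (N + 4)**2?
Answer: 2256004/225 ≈ 10027.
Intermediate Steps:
r(N) = (4 + N)**2
O(v) = 1/(3*v) (O(v) = ((v/v)/v)/3 = (1/v)/3 = 1/(3*v))
A = 2
W(j, P) = P*j
(r(6) + W(O(Q(5)), A))**2 = ((4 + 6)**2 + 2*((1/3)/5))**2 = (10**2 + 2*((1/3)*(1/5)))**2 = (100 + 2*(1/15))**2 = (100 + 2/15)**2 = (1502/15)**2 = 2256004/225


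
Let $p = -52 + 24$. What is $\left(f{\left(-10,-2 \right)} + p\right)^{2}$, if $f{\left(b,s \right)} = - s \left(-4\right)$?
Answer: $1296$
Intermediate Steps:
$f{\left(b,s \right)} = 4 s$
$p = -28$
$\left(f{\left(-10,-2 \right)} + p\right)^{2} = \left(4 \left(-2\right) - 28\right)^{2} = \left(-8 - 28\right)^{2} = \left(-36\right)^{2} = 1296$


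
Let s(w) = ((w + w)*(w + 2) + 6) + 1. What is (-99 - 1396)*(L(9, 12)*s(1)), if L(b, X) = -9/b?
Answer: 19435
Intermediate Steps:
s(w) = 7 + 2*w*(2 + w) (s(w) = ((2*w)*(2 + w) + 6) + 1 = (2*w*(2 + w) + 6) + 1 = (6 + 2*w*(2 + w)) + 1 = 7 + 2*w*(2 + w))
(-99 - 1396)*(L(9, 12)*s(1)) = (-99 - 1396)*((-9/9)*(7 + 2*1² + 4*1)) = -1495*(-9*⅑)*(7 + 2*1 + 4) = -(-1495)*(7 + 2 + 4) = -(-1495)*13 = -1495*(-13) = 19435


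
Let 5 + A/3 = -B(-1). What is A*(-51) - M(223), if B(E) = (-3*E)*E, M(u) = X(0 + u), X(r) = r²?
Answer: -49423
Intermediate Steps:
M(u) = u² (M(u) = (0 + u)² = u²)
B(E) = -3*E²
A = -6 (A = -15 + 3*(-(-3)*(-1)²) = -15 + 3*(-(-3)) = -15 + 3*(-1*(-3)) = -15 + 3*3 = -15 + 9 = -6)
A*(-51) - M(223) = -6*(-51) - 1*223² = 306 - 1*49729 = 306 - 49729 = -49423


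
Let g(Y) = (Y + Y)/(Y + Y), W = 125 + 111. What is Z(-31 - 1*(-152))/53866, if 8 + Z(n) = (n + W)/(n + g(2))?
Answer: -619/6571652 ≈ -9.4192e-5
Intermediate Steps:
W = 236
g(Y) = 1 (g(Y) = (2*Y)/((2*Y)) = (2*Y)*(1/(2*Y)) = 1)
Z(n) = -8 + (236 + n)/(1 + n) (Z(n) = -8 + (n + 236)/(n + 1) = -8 + (236 + n)/(1 + n))
Z(-31 - 1*(-152))/53866 = ((228 - 7*(-31 - 1*(-152)))/(1 + (-31 - 1*(-152))))/53866 = ((228 - 7*(-31 + 152))/(1 + (-31 + 152)))*(1/53866) = ((228 - 7*121)/(1 + 121))*(1/53866) = ((228 - 847)/122)*(1/53866) = ((1/122)*(-619))*(1/53866) = -619/122*1/53866 = -619/6571652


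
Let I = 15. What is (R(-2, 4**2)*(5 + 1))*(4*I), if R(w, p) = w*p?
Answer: -11520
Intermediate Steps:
R(w, p) = p*w
(R(-2, 4**2)*(5 + 1))*(4*I) = ((4**2*(-2))*(5 + 1))*(4*15) = ((16*(-2))*6)*60 = -32*6*60 = -192*60 = -11520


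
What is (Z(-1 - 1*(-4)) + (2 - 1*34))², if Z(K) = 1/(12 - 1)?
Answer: 123201/121 ≈ 1018.2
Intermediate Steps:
Z(K) = 1/11
(Z(-1 - 1*(-4)) + (2 - 1*34))² = (1/11 + (2 - 1*34))² = (1/11 + (2 - 34))² = (1/11 - 32)² = (-351/11)² = 123201/121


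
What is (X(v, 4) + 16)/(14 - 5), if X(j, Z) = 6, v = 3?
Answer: 22/9 ≈ 2.4444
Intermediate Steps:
(X(v, 4) + 16)/(14 - 5) = (6 + 16)/(14 - 5) = 22/9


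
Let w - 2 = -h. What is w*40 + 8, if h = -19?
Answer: 848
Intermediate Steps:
w = 21 (w = 2 - 1*(-19) = 2 + 19 = 21)
w*40 + 8 = 21*40 + 8 = 840 + 8 = 848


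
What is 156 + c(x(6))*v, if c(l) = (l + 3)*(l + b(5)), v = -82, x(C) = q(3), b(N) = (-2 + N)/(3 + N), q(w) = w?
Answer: -3009/2 ≈ -1504.5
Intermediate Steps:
b(N) = (-2 + N)/(3 + N)
x(C) = 3
c(l) = (3 + l)*(3/8 + l) (c(l) = (l + 3)*(l + (-2 + 5)/(3 + 5)) = (3 + l)*(l + 3/8) = (3 + l)*(3/8 + l))
156 + c(x(6))*v = 156 + (9/8 + 3² + (27/8)*3)*(-82) = 156 + (9/8 + 9 + 81/8)*(-82) = 156 + (81/4)*(-82) = 156 - 3321/2 = -3009/2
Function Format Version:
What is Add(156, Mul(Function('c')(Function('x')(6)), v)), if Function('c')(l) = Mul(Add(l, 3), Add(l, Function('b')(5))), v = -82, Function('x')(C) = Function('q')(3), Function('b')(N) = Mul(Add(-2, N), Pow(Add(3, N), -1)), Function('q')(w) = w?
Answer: Rational(-3009, 2) ≈ -1504.5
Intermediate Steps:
Function('b')(N) = Mul(Pow(Add(3, N), -1), Add(-2, N))
Function('x')(C) = 3
Function('c')(l) = Mul(Add(3, l), Add(Rational(3, 8), l)) (Function('c')(l) = Mul(Add(l, 3), Add(l, Mul(Pow(Add(3, 5), -1), Add(-2, 5)))) = Mul(Add(3, l), Add(l, Mul(Pow(8, -1), 3))) = Mul(Add(3, l), Add(l, Mul(Rational(1, 8), 3))) = Mul(Add(3, l), Add(l, Rational(3, 8))) = Mul(Add(3, l), Add(Rational(3, 8), l)))
Add(156, Mul(Function('c')(Function('x')(6)), v)) = Add(156, Mul(Add(Rational(9, 8), Pow(3, 2), Mul(Rational(27, 8), 3)), -82)) = Add(156, Mul(Add(Rational(9, 8), 9, Rational(81, 8)), -82)) = Add(156, Mul(Rational(81, 4), -82)) = Add(156, Rational(-3321, 2)) = Rational(-3009, 2)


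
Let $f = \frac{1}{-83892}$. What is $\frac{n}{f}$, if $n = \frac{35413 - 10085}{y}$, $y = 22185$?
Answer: $- \frac{708272192}{7395} \approx -95777.0$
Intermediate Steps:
$n = \frac{25328}{22185}$ ($n = \frac{35413 - 10085}{22185} = 25328 \cdot \frac{1}{22185} = \frac{25328}{22185} \approx 1.1417$)
$f = - \frac{1}{83892} \approx -1.192 \cdot 10^{-5}$
$\frac{n}{f} = \frac{25328}{22185 \left(- \frac{1}{83892}\right)} = \frac{25328}{22185} \left(-83892\right) = - \frac{708272192}{7395}$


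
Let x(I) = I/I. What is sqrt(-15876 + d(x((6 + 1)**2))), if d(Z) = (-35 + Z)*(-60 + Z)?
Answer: I*sqrt(13870) ≈ 117.77*I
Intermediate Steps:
x(I) = 1
d(Z) = (-60 + Z)*(-35 + Z)
sqrt(-15876 + d(x((6 + 1)**2))) = sqrt(-15876 + (2100 + 1**2 - 95*1)) = sqrt(-15876 + (2100 + 1 - 95)) = sqrt(-15876 + 2006) = sqrt(-13870) = I*sqrt(13870)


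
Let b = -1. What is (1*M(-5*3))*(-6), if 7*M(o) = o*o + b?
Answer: -192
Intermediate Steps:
M(o) = -⅐ + o²/7 (M(o) = (o*o - 1)/7 = (o² - 1)/7 = (-1 + o²)/7 = -⅐ + o²/7)
(1*M(-5*3))*(-6) = (1*(-⅐ + (-5*3)²/7))*(-6) = (1*(-⅐ + (⅐)*(-15)²))*(-6) = (1*(-⅐ + (⅐)*225))*(-6) = (1*(-⅐ + 225/7))*(-6) = (1*32)*(-6) = 32*(-6) = -192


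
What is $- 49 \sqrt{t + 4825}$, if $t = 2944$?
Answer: $- 49 \sqrt{7769} \approx -4319.0$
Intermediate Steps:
$- 49 \sqrt{t + 4825} = - 49 \sqrt{2944 + 4825} = - 49 \sqrt{7769}$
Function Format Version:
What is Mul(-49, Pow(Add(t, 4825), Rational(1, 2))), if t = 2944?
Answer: Mul(-49, Pow(7769, Rational(1, 2))) ≈ -4319.0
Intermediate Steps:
Mul(-49, Pow(Add(t, 4825), Rational(1, 2))) = Mul(-49, Pow(Add(2944, 4825), Rational(1, 2))) = Mul(-49, Pow(7769, Rational(1, 2)))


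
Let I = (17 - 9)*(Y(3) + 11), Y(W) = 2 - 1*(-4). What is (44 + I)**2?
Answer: 32400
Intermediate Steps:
Y(W) = 6 (Y(W) = 2 + 4 = 6)
I = 136 (I = (17 - 9)*(6 + 11) = 8*17 = 136)
(44 + I)**2 = (44 + 136)**2 = 180**2 = 32400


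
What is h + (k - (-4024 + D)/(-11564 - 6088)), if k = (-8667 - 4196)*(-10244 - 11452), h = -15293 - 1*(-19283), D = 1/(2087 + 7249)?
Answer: 45992065318927873/164799072 ≈ 2.7908e+8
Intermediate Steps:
D = 1/9336 ≈ 0.00010711
h = 3990 (h = -15293 + 19283 = 3990)
k = 279075648 (k = -12863*(-21696) = 279075648)
h + (k - (-4024 + D)/(-11564 - 6088)) = 3990 + (279075648 - (-4024 + 1/9336)/(-11564 - 6088)) = 3990 + (279075648 - (-37568063)/(9336*(-17652))) = 3990 + (279075648 - (-37568063)*(-1)/(9336*17652)) = 3990 + (279075648 - 1*37568063/164799072) = 3990 + (279075648 - 37568063/164799072) = 3990 + 45991407770630593/164799072 = 45992065318927873/164799072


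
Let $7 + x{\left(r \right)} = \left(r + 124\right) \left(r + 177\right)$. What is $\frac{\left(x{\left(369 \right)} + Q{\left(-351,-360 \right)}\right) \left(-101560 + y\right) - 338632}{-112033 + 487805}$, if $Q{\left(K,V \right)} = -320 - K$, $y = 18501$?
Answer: $- \frac{11179993775}{187886} \approx -59504.0$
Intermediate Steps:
$x{\left(r \right)} = -7 + \left(124 + r\right) \left(177 + r\right)$ ($x{\left(r \right)} = -7 + \left(r + 124\right) \left(r + 177\right) = -7 + \left(124 + r\right) \left(177 + r\right)$)
$\frac{\left(x{\left(369 \right)} + Q{\left(-351,-360 \right)}\right) \left(-101560 + y\right) - 338632}{-112033 + 487805} = \frac{\left(\left(21941 + 369^{2} + 301 \cdot 369\right) - -31\right) \left(-101560 + 18501\right) - 338632}{-112033 + 487805} = \frac{\left(\left(21941 + 136161 + 111069\right) + \left(-320 + 351\right)\right) \left(-83059\right) - 338632}{375772} = \left(\left(269171 + 31\right) \left(-83059\right) - 338632\right) \frac{1}{375772} = \left(269202 \left(-83059\right) - 338632\right) \frac{1}{375772} = \left(-22359648918 - 338632\right) \frac{1}{375772} = \left(-22359987550\right) \frac{1}{375772} = - \frac{11179993775}{187886}$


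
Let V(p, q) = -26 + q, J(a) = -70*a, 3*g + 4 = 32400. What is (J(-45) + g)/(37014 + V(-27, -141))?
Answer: 41846/110541 ≈ 0.37856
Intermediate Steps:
g = 32396/3 (g = -4/3 + (⅓)*32400 = -4/3 + 10800 = 32396/3 ≈ 10799.)
(J(-45) + g)/(37014 + V(-27, -141)) = (-70*(-45) + 32396/3)/(37014 + (-26 - 141)) = (3150 + 32396/3)/(37014 - 167) = (41846/3)/36847 = (41846/3)*(1/36847) = 41846/110541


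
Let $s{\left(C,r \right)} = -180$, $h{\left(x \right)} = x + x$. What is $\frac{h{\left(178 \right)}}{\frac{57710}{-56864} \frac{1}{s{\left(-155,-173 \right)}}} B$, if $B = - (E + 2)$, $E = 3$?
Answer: $- \frac{1821922560}{5771} \approx -3.157 \cdot 10^{5}$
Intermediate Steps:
$h{\left(x \right)} = 2 x$
$B = -5$ ($B = - (3 + 2) = \left(-1\right) 5 = -5$)
$\frac{h{\left(178 \right)}}{\frac{57710}{-56864} \frac{1}{s{\left(-155,-173 \right)}}} B = \frac{2 \cdot 178}{\frac{57710}{-56864} \frac{1}{-180}} \left(-5\right) = \frac{356}{57710 \left(- \frac{1}{56864}\right) \left(- \frac{1}{180}\right)} \left(-5\right) = \frac{356}{\left(- \frac{28855}{28432}\right) \left(- \frac{1}{180}\right)} \left(-5\right) = \frac{356}{\frac{5771}{1023552}} \left(-5\right) = 356 \cdot \frac{1023552}{5771} \left(-5\right) = \frac{364384512}{5771} \left(-5\right) = - \frac{1821922560}{5771}$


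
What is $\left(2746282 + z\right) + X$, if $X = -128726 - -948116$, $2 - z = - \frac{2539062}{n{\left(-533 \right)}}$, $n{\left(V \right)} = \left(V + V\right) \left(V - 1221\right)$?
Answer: $\frac{3333485709999}{934882} \approx 3.5657 \cdot 10^{6}$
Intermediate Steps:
$n{\left(V \right)} = 2 V \left(-1221 + V\right)$
$z = \frac{3139295}{934882}$ ($z = 2 - - \frac{2539062}{2 \left(-533\right) \left(-1221 - 533\right)} = 2 - - \frac{2539062}{2 \left(-533\right) \left(-1754\right)} = 2 - - \frac{2539062}{1869764} = 2 - \left(-2539062\right) \frac{1}{1869764} = 2 - - \frac{1269531}{934882} = 2 + \frac{1269531}{934882} = \frac{3139295}{934882} \approx 3.358$)
$X = 819390$ ($X = -128726 + 948116 = 819390$)
$\left(2746282 + z\right) + X = \left(2746282 + \frac{3139295}{934882}\right) + 819390 = \frac{2567452748019}{934882} + 819390 = \frac{3333485709999}{934882}$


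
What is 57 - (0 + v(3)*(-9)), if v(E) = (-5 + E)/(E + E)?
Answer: 54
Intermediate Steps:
v(E) = (-5 + E)/(2*E) (v(E) = (-5 + E)/((2*E)) = (-5 + E)*(1/(2*E)) = (-5 + E)/(2*E))
57 - (0 + v(3)*(-9)) = 57 - (0 + ((½)*(-5 + 3)/3)*(-9)) = 57 - (0 + ((½)*(⅓)*(-2))*(-9)) = 57 - (0 - ⅓*(-9)) = 57 - (0 + 3) = 57 - 1*3 = 57 - 3 = 54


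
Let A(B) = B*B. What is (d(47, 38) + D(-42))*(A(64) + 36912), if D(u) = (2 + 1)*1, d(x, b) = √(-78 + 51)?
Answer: 123024 + 123024*I*√3 ≈ 1.2302e+5 + 2.1308e+5*I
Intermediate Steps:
d(x, b) = 3*I*√3 (d(x, b) = √(-27) = 3*I*√3)
D(u) = 3 (D(u) = 3*1 = 3)
A(B) = B²
(d(47, 38) + D(-42))*(A(64) + 36912) = (3*I*√3 + 3)*(64² + 36912) = (3 + 3*I*√3)*(4096 + 36912) = (3 + 3*I*√3)*41008 = 123024 + 123024*I*√3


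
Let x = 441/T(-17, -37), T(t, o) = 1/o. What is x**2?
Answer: 266244489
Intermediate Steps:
x = -16317 (x = 441/(1/(-37)) = 441/(-1/37) = 441*(-37) = -16317)
x**2 = (-16317)**2 = 266244489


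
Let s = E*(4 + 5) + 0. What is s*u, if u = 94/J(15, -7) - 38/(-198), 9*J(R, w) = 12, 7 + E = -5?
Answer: -83982/11 ≈ -7634.7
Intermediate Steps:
E = -12 (E = -7 - 5 = -12)
J(R, w) = 4/3 (J(R, w) = (⅑)*12 = 4/3)
s = -108 (s = -12*(4 + 5) + 0 = -12*9 + 0 = -108 + 0 = -108)
u = 13997/198 (u = 94/(4/3) - 38/(-198) = 94*(¾) - 38*(-1/198) = 141/2 + 19/99 = 13997/198 ≈ 70.692)
s*u = -108*13997/198 = -83982/11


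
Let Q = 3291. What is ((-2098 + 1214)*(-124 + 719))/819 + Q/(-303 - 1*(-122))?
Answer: -1075799/1629 ≈ -660.40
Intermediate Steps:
((-2098 + 1214)*(-124 + 719))/819 + Q/(-303 - 1*(-122)) = ((-2098 + 1214)*(-124 + 719))/819 + 3291/(-303 - 1*(-122)) = -884*595*(1/819) + 3291/(-303 + 122) = -525980*1/819 + 3291/(-181) = -5780/9 + 3291*(-1/181) = -5780/9 - 3291/181 = -1075799/1629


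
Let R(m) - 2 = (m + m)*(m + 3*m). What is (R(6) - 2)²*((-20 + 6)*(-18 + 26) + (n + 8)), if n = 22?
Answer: -6801408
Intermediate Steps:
R(m) = 2 + 8*m² (R(m) = 2 + (m + m)*(m + 3*m) = 2 + (2*m)*(4*m) = 2 + 8*m²)
(R(6) - 2)²*((-20 + 6)*(-18 + 26) + (n + 8)) = ((2 + 8*6²) - 2)²*((-20 + 6)*(-18 + 26) + (22 + 8)) = ((2 + 8*36) - 2)²*(-14*8 + 30) = ((2 + 288) - 2)²*(-112 + 30) = (290 - 2)²*(-82) = 288²*(-82) = 82944*(-82) = -6801408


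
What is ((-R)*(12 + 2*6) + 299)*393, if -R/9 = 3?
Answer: 372171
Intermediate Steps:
R = -27 (R = -9*3 = -27)
((-R)*(12 + 2*6) + 299)*393 = ((-1*(-27))*(12 + 2*6) + 299)*393 = (27*(12 + 12) + 299)*393 = (27*24 + 299)*393 = (648 + 299)*393 = 947*393 = 372171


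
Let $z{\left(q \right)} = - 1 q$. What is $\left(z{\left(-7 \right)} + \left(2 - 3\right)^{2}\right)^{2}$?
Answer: $64$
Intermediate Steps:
$z{\left(q \right)} = - q$
$\left(z{\left(-7 \right)} + \left(2 - 3\right)^{2}\right)^{2} = \left(\left(-1\right) \left(-7\right) + \left(2 - 3\right)^{2}\right)^{2} = \left(7 + \left(-1\right)^{2}\right)^{2} = \left(7 + 1\right)^{2} = 8^{2} = 64$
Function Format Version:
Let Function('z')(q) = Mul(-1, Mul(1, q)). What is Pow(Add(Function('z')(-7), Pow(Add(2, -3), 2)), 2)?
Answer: 64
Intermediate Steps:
Function('z')(q) = Mul(-1, q)
Pow(Add(Function('z')(-7), Pow(Add(2, -3), 2)), 2) = Pow(Add(Mul(-1, -7), Pow(Add(2, -3), 2)), 2) = Pow(Add(7, Pow(-1, 2)), 2) = Pow(Add(7, 1), 2) = Pow(8, 2) = 64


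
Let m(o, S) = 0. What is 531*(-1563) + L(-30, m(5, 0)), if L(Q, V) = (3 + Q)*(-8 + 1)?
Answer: -829764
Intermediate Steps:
L(Q, V) = -21 - 7*Q (L(Q, V) = (3 + Q)*(-7) = -21 - 7*Q)
531*(-1563) + L(-30, m(5, 0)) = 531*(-1563) + (-21 - 7*(-30)) = -829953 + (-21 + 210) = -829953 + 189 = -829764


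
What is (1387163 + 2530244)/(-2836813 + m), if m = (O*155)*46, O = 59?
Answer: -3917407/2416143 ≈ -1.6213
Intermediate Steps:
m = 420670 (m = (59*155)*46 = 9145*46 = 420670)
(1387163 + 2530244)/(-2836813 + m) = (1387163 + 2530244)/(-2836813 + 420670) = 3917407/(-2416143) = 3917407*(-1/2416143) = -3917407/2416143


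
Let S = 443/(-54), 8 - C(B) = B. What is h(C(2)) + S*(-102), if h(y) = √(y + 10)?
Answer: 7567/9 ≈ 840.78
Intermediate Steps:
C(B) = 8 - B
h(y) = √(10 + y)
S = -443/54 (S = 443*(-1/54) = -443/54 ≈ -8.2037)
h(C(2)) + S*(-102) = √(10 + (8 - 1*2)) - 443/54*(-102) = √(10 + (8 - 2)) + 7531/9 = √(10 + 6) + 7531/9 = √16 + 7531/9 = 4 + 7531/9 = 7567/9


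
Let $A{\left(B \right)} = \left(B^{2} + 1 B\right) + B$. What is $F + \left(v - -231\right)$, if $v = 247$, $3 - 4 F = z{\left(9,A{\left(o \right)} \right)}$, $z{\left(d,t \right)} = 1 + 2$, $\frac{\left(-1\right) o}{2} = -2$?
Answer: $478$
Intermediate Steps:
$o = 4$ ($o = \left(-2\right) \left(-2\right) = 4$)
$A{\left(B \right)} = B^{2} + 2 B$ ($A{\left(B \right)} = \left(B^{2} + B\right) + B = \left(B + B^{2}\right) + B = B^{2} + 2 B$)
$z{\left(d,t \right)} = 3$
$F = 0$ ($F = \frac{3}{4} - \frac{3}{4} = 0$)
$F + \left(v - -231\right) = 0 + \left(247 - -231\right) = 0 + \left(247 + 231\right) = 0 + 478 = 478$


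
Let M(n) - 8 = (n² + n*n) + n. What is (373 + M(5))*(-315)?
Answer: -137340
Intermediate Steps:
M(n) = 8 + n + 2*n² (M(n) = 8 + ((n² + n*n) + n) = 8 + ((n² + n²) + n) = 8 + (2*n² + n) = 8 + (n + 2*n²) = 8 + n + 2*n²)
(373 + M(5))*(-315) = (373 + (8 + 5 + 2*5²))*(-315) = (373 + (8 + 5 + 2*25))*(-315) = (373 + (8 + 5 + 50))*(-315) = (373 + 63)*(-315) = 436*(-315) = -137340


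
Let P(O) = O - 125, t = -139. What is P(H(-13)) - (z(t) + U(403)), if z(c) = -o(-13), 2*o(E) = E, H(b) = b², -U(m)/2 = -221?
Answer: -809/2 ≈ -404.50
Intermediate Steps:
U(m) = 442 (U(m) = -2*(-221) = 442)
o(E) = E/2
P(O) = -125 + O
z(c) = 13/2 (z(c) = -(-13)/2 = -1*(-13/2) = 13/2)
P(H(-13)) - (z(t) + U(403)) = (-125 + (-13)²) - (13/2 + 442) = (-125 + 169) - 1*897/2 = 44 - 897/2 = -809/2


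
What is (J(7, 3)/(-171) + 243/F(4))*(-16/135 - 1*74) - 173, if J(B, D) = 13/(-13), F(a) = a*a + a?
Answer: -247926769/230850 ≈ -1074.0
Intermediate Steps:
F(a) = a + a² (F(a) = a² + a = a + a²)
J(B, D) = -1 (J(B, D) = 13*(-1/13) = -1)
(J(7, 3)/(-171) + 243/F(4))*(-16/135 - 1*74) - 173 = (-1/(-171) + 243/((4*(1 + 4))))*(-16/135 - 1*74) - 173 = (-1*(-1/171) + 243/((4*5)))*(-16*1/135 - 74) - 173 = (1/171 + 243/20)*(-16/135 - 74) - 173 = (1/171 + 243*(1/20))*(-10006/135) - 173 = (1/171 + 243/20)*(-10006/135) - 173 = (41573/3420)*(-10006/135) - 173 = -207989719/230850 - 173 = -247926769/230850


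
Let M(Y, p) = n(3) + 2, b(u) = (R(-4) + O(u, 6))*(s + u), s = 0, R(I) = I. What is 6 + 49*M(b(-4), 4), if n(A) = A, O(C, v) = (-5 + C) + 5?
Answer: 251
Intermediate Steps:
O(C, v) = C
b(u) = u*(-4 + u) (b(u) = (-4 + u)*(0 + u) = (-4 + u)*u = u*(-4 + u))
M(Y, p) = 5 (M(Y, p) = 3 + 2 = 5)
6 + 49*M(b(-4), 4) = 6 + 49*5 = 6 + 245 = 251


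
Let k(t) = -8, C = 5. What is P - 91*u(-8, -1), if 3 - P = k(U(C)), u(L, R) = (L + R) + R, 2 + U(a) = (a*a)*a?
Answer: 921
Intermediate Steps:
U(a) = -2 + a³ (U(a) = -2 + (a*a)*a = -2 + a²*a = -2 + a³)
u(L, R) = L + 2*R
P = 11 (P = 3 - 1*(-8) = 3 + 8 = 11)
P - 91*u(-8, -1) = 11 - 91*(-8 + 2*(-1)) = 11 - 91*(-8 - 2) = 11 - 91*(-10) = 11 + 910 = 921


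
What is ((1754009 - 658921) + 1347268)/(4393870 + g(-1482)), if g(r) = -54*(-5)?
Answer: 610589/1098535 ≈ 0.55582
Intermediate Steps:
g(r) = 270
((1754009 - 658921) + 1347268)/(4393870 + g(-1482)) = ((1754009 - 658921) + 1347268)/(4393870 + 270) = (1095088 + 1347268)/4394140 = 2442356*(1/4394140) = 610589/1098535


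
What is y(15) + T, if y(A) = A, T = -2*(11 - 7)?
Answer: 7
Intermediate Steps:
T = -8 (T = -2*4 = -8)
y(15) + T = 15 - 8 = 7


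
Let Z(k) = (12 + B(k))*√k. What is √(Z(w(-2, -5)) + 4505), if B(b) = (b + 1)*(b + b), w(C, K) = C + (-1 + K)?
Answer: √(4505 + 248*I*√2) ≈ 67.17 + 2.6107*I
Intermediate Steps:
w(C, K) = -1 + C + K
B(b) = 2*b*(1 + b) (B(b) = (1 + b)*(2*b) = 2*b*(1 + b))
Z(k) = √k*(12 + 2*k*(1 + k)) (Z(k) = (12 + 2*k*(1 + k))*√k = √k*(12 + 2*k*(1 + k)))
√(Z(w(-2, -5)) + 4505) = √(2*√(-1 - 2 - 5)*(6 + (-1 - 2 - 5)*(1 + (-1 - 2 - 5))) + 4505) = √(2*√(-8)*(6 - 8*(1 - 8)) + 4505) = √(2*(2*I*√2)*(6 - 8*(-7)) + 4505) = √(2*(2*I*√2)*(6 + 56) + 4505) = √(2*(2*I*√2)*62 + 4505) = √(248*I*√2 + 4505) = √(4505 + 248*I*√2)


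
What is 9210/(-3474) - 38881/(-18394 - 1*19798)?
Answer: -36112621/22113168 ≈ -1.6331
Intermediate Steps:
9210/(-3474) - 38881/(-18394 - 1*19798) = 9210*(-1/3474) - 38881/(-18394 - 19798) = -1535/579 - 38881/(-38192) = -1535/579 - 38881*(-1/38192) = -1535/579 + 38881/38192 = -36112621/22113168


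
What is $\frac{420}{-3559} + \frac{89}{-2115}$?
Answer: $- \frac{1205051}{7527285} \approx -0.16009$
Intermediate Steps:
$\frac{420}{-3559} + \frac{89}{-2115} = 420 \left(- \frac{1}{3559}\right) + 89 \left(- \frac{1}{2115}\right) = - \frac{420}{3559} - \frac{89}{2115} = - \frac{1205051}{7527285}$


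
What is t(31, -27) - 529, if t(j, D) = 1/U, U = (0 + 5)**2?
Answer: -13224/25 ≈ -528.96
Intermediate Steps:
U = 25 (U = 5**2 = 25)
t(j, D) = 1/25
t(31, -27) - 529 = 1/25 - 529 = -13224/25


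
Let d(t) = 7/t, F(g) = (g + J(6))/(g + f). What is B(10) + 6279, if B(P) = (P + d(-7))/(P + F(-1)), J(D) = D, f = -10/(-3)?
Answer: 533778/85 ≈ 6279.7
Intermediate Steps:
f = 10/3 (f = -10*(-1/3) = 10/3 ≈ 3.3333)
F(g) = (6 + g)/(10/3 + g) (F(g) = (g + 6)/(g + 10/3) = (6 + g)/(10/3 + g))
B(P) = (-1 + P)/(15/7 + P) (B(P) = (P + 7/(-7))/(P + 3*(6 - 1)/(10 + 3*(-1))) = (P + 7*(-1/7))/(P + 3*5/(10 - 3)) = (P - 1)/(P + 3*5/7) = (-1 + P)/(P + 3*(1/7)*5) = (-1 + P)/(P + 15/7) = (-1 + P)/(15/7 + P))
B(10) + 6279 = 7*(-1 + 10)/(15 + 7*10) + 6279 = 7*9/(15 + 70) + 6279 = 7*9/85 + 6279 = 7*(1/85)*9 + 6279 = 63/85 + 6279 = 533778/85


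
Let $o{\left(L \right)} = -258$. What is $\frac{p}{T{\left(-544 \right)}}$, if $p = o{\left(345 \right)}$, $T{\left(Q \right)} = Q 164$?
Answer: $\frac{129}{44608} \approx 0.0028919$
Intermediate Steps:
$T{\left(Q \right)} = 164 Q$
$p = -258$
$\frac{p}{T{\left(-544 \right)}} = - \frac{258}{164 \left(-544\right)} = - \frac{258}{-89216} = \left(-258\right) \left(- \frac{1}{89216}\right) = \frac{129}{44608}$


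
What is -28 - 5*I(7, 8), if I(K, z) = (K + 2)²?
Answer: -433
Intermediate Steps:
I(K, z) = (2 + K)²
-28 - 5*I(7, 8) = -28 - 5*(2 + 7)² = -28 - 5*9² = -28 - 5*81 = -28 - 405 = -433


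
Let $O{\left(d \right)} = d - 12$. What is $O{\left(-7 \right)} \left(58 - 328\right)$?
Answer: $5130$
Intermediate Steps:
$O{\left(d \right)} = -12 + d$ ($O{\left(d \right)} = d - 12 = -12 + d$)
$O{\left(-7 \right)} \left(58 - 328\right) = \left(-12 - 7\right) \left(58 - 328\right) = \left(-19\right) \left(-270\right) = 5130$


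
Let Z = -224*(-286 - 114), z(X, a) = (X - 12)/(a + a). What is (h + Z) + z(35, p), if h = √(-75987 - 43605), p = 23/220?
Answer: 89710 + 6*I*√3322 ≈ 89710.0 + 345.82*I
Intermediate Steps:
p = 23/220 (p = 23*(1/220) = 23/220 ≈ 0.10455)
z(X, a) = (-12 + X)/(2*a) (z(X, a) = (-12 + X)/((2*a)) = (-12 + X)*(1/(2*a)) = (-12 + X)/(2*a))
Z = 89600 (Z = -224*(-400) = 89600)
h = 6*I*√3322 (h = √(-119592) = 6*I*√3322 ≈ 345.82*I)
(h + Z) + z(35, p) = (6*I*√3322 + 89600) + (-12 + 35)/(2*(23/220)) = (89600 + 6*I*√3322) + (½)*(220/23)*23 = (89600 + 6*I*√3322) + 110 = 89710 + 6*I*√3322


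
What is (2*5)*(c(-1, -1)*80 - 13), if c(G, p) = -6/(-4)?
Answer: 1070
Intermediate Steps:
c(G, p) = 3/2 (c(G, p) = -6*(-1/4) = 3/2)
(2*5)*(c(-1, -1)*80 - 13) = (2*5)*((3/2)*80 - 13) = 10*(120 - 13) = 10*107 = 1070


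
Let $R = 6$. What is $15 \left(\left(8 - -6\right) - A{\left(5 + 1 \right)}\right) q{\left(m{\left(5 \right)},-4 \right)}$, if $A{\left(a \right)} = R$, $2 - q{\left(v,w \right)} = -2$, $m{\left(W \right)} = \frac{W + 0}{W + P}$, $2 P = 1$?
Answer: $480$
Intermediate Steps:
$P = \frac{1}{2}$ ($P = \frac{1}{2} \cdot 1 = \frac{1}{2} \approx 0.5$)
$m{\left(W \right)} = \frac{W}{\frac{1}{2} + W}$ ($m{\left(W \right)} = \frac{W + 0}{W + \frac{1}{2}} = \frac{W}{\frac{1}{2} + W}$)
$q{\left(v,w \right)} = 4$ ($q{\left(v,w \right)} = 2 - -2 = 2 + 2 = 4$)
$A{\left(a \right)} = 6$
$15 \left(\left(8 - -6\right) - A{\left(5 + 1 \right)}\right) q{\left(m{\left(5 \right)},-4 \right)} = 15 \left(\left(8 - -6\right) - 6\right) 4 = 15 \left(\left(8 + 6\right) - 6\right) 4 = 15 \left(14 - 6\right) 4 = 15 \cdot 8 \cdot 4 = 120 \cdot 4 = 480$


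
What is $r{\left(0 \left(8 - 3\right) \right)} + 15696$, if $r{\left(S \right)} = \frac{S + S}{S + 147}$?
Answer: $15696$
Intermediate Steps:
$r{\left(S \right)} = \frac{2 S}{147 + S}$
$r{\left(0 \left(8 - 3\right) \right)} + 15696 = \frac{2 \cdot 0 \left(8 - 3\right)}{147 + 0 \left(8 - 3\right)} + 15696 = \frac{2 \cdot 0 \cdot 5}{147 + 0 \cdot 5} + 15696 = 2 \cdot 0 \frac{1}{147 + 0} + 15696 = 2 \cdot 0 \cdot \frac{1}{147} + 15696 = 0 + 15696 = 15696$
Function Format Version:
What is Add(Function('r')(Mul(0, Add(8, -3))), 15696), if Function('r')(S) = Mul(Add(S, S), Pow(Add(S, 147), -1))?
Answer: 15696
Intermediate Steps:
Function('r')(S) = Mul(2, S, Pow(Add(147, S), -1)) (Function('r')(S) = Mul(Mul(2, S), Pow(Add(147, S), -1)) = Mul(2, S, Pow(Add(147, S), -1)))
Add(Function('r')(Mul(0, Add(8, -3))), 15696) = Add(Mul(2, Mul(0, Add(8, -3)), Pow(Add(147, Mul(0, Add(8, -3))), -1)), 15696) = Add(Mul(2, Mul(0, 5), Pow(Add(147, Mul(0, 5)), -1)), 15696) = Add(Mul(2, 0, Pow(Add(147, 0), -1)), 15696) = Add(Mul(2, 0, Pow(147, -1)), 15696) = Add(Mul(2, 0, Rational(1, 147)), 15696) = Add(0, 15696) = 15696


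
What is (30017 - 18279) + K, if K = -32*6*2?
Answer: 11354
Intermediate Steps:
K = -384 (K = -192*2 = -384)
(30017 - 18279) + K = (30017 - 18279) - 384 = 11738 - 384 = 11354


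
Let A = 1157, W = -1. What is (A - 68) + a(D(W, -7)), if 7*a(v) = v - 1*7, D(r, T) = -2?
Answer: 7614/7 ≈ 1087.7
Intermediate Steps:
a(v) = -1 + v/7 (a(v) = (v - 1*7)/7 = (v - 7)/7 = (-7 + v)/7 = -1 + v/7)
(A - 68) + a(D(W, -7)) = (1157 - 68) + (-1 + (1/7)*(-2)) = 1089 + (-1 - 2/7) = 1089 - 9/7 = 7614/7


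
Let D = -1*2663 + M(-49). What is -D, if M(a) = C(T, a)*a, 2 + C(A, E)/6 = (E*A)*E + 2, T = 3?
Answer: 2120345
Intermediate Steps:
C(A, E) = 6*A*E² (C(A, E) = -12 + 6*((E*A)*E + 2) = -12 + 6*((A*E)*E + 2) = -12 + 6*(A*E² + 2) = -12 + 6*(2 + A*E²) = -12 + (12 + 6*A*E²) = 6*A*E²)
M(a) = 18*a³ (M(a) = (6*3*a²)*a = (18*a²)*a = 18*a³)
D = -2120345 (D = -1*2663 + 18*(-49)³ = -2663 + 18*(-117649) = -2663 - 2117682 = -2120345)
-D = -1*(-2120345) = 2120345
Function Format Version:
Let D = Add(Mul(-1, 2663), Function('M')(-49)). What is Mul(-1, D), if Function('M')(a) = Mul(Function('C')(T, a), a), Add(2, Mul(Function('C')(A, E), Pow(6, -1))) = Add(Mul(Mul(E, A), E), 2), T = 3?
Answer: 2120345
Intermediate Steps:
Function('C')(A, E) = Mul(6, A, Pow(E, 2)) (Function('C')(A, E) = Add(-12, Mul(6, Add(Mul(Mul(E, A), E), 2))) = Add(-12, Mul(6, Add(Mul(Mul(A, E), E), 2))) = Add(-12, Mul(6, Add(Mul(A, Pow(E, 2)), 2))) = Add(-12, Mul(6, Add(2, Mul(A, Pow(E, 2))))) = Add(-12, Add(12, Mul(6, A, Pow(E, 2)))) = Mul(6, A, Pow(E, 2)))
Function('M')(a) = Mul(18, Pow(a, 3)) (Function('M')(a) = Mul(Mul(6, 3, Pow(a, 2)), a) = Mul(Mul(18, Pow(a, 2)), a) = Mul(18, Pow(a, 3)))
D = -2120345 (D = Add(Mul(-1, 2663), Mul(18, Pow(-49, 3))) = Add(-2663, Mul(18, -117649)) = Add(-2663, -2117682) = -2120345)
Mul(-1, D) = Mul(-1, -2120345) = 2120345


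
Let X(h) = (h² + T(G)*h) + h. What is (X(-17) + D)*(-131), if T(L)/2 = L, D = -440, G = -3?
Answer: 8646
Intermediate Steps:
T(L) = 2*L
X(h) = h² - 5*h (X(h) = (h² + (2*(-3))*h) + h = (h² - 6*h) + h = h² - 5*h)
(X(-17) + D)*(-131) = (-17*(-5 - 17) - 440)*(-131) = (-17*(-22) - 440)*(-131) = (374 - 440)*(-131) = -66*(-131) = 8646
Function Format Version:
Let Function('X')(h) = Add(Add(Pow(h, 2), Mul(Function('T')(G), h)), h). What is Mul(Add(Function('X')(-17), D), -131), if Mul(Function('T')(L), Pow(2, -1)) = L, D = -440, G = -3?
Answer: 8646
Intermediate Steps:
Function('T')(L) = Mul(2, L)
Function('X')(h) = Add(Pow(h, 2), Mul(-5, h)) (Function('X')(h) = Add(Add(Pow(h, 2), Mul(Mul(2, -3), h)), h) = Add(Add(Pow(h, 2), Mul(-6, h)), h) = Add(Pow(h, 2), Mul(-5, h)))
Mul(Add(Function('X')(-17), D), -131) = Mul(Add(Mul(-17, Add(-5, -17)), -440), -131) = Mul(Add(Mul(-17, -22), -440), -131) = Mul(Add(374, -440), -131) = Mul(-66, -131) = 8646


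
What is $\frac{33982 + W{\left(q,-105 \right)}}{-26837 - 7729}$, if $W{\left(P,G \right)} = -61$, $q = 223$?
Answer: $- \frac{11307}{11522} \approx -0.98134$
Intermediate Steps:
$\frac{33982 + W{\left(q,-105 \right)}}{-26837 - 7729} = \frac{33982 - 61}{-26837 - 7729} = \frac{33921}{-34566} = 33921 \left(- \frac{1}{34566}\right) = - \frac{11307}{11522}$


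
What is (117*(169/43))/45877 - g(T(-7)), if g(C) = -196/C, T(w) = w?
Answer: -4247395/151747 ≈ -27.990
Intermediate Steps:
(117*(169/43))/45877 - g(T(-7)) = (117*(169/43))/45877 - (-196)/(-7) = (117*(169*(1/43)))*(1/45877) - (-196)*(-1)/7 = (117*(169/43))*(1/45877) - 1*28 = (19773/43)*(1/45877) - 28 = 1521/151747 - 28 = -4247395/151747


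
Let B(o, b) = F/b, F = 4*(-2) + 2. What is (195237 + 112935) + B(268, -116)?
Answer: 17873979/58 ≈ 3.0817e+5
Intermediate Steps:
F = -6 (F = -8 + 2 = -6)
B(o, b) = -6/b
(195237 + 112935) + B(268, -116) = (195237 + 112935) - 6/(-116) = 308172 - 6*(-1/116) = 308172 + 3/58 = 17873979/58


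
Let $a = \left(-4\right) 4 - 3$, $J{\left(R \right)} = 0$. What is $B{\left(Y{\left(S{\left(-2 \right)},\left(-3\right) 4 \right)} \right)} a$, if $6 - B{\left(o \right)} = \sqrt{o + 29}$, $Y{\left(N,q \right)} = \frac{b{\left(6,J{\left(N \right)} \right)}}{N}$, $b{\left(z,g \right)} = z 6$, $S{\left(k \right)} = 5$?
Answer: $-114 + \frac{19 \sqrt{905}}{5} \approx 0.31623$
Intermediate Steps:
$b{\left(z,g \right)} = 6 z$
$Y{\left(N,q \right)} = \frac{36}{N}$ ($Y{\left(N,q \right)} = \frac{6 \cdot 6}{N} = \frac{36}{N}$)
$B{\left(o \right)} = 6 - \sqrt{29 + o}$ ($B{\left(o \right)} = 6 - \sqrt{o + 29} = 6 - \sqrt{29 + o}$)
$a = -19$ ($a = -16 - 3 = -19$)
$B{\left(Y{\left(S{\left(-2 \right)},\left(-3\right) 4 \right)} \right)} a = \left(6 - \sqrt{29 + \frac{36}{5}}\right) \left(-19\right) = \left(6 - \sqrt{\frac{181}{5}}\right) \left(-19\right) = \left(6 - \frac{\sqrt{905}}{5}\right) \left(-19\right) = -114 + \frac{19 \sqrt{905}}{5}$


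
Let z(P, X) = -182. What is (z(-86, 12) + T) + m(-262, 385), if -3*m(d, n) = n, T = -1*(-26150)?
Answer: 77519/3 ≈ 25840.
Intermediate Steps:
T = 26150
m(d, n) = -n/3
(z(-86, 12) + T) + m(-262, 385) = (-182 + 26150) - 1/3*385 = 25968 - 385/3 = 77519/3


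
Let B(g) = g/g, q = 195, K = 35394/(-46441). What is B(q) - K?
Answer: 81835/46441 ≈ 1.7621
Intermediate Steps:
K = -35394/46441 (K = 35394*(-1/46441) = -35394/46441 ≈ -0.76213)
B(g) = 1
B(q) - K = 1 - 1*(-35394/46441) = 1 + 35394/46441 = 81835/46441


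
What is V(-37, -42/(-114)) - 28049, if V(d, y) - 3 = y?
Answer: -532867/19 ≈ -28046.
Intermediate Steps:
V(d, y) = 3 + y
V(-37, -42/(-114)) - 28049 = (3 - 42/(-114)) - 28049 = (3 - 42*(-1/114)) - 28049 = (3 + 7/19) - 28049 = 64/19 - 28049 = -532867/19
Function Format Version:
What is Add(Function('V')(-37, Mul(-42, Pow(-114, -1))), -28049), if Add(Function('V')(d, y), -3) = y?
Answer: Rational(-532867, 19) ≈ -28046.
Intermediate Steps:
Function('V')(d, y) = Add(3, y)
Add(Function('V')(-37, Mul(-42, Pow(-114, -1))), -28049) = Add(Add(3, Mul(-42, Pow(-114, -1))), -28049) = Add(Add(3, Mul(-42, Rational(-1, 114))), -28049) = Add(Add(3, Rational(7, 19)), -28049) = Add(Rational(64, 19), -28049) = Rational(-532867, 19)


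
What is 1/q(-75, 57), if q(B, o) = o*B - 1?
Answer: -1/4276 ≈ -0.00023386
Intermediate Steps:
q(B, o) = -1 + B*o (q(B, o) = B*o - 1 = -1 + B*o)
1/q(-75, 57) = 1/(-1 - 75*57) = 1/(-1 - 4275) = 1/(-4276) = -1/4276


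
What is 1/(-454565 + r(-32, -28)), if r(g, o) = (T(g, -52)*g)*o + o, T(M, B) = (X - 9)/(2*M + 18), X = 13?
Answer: -23/10457431 ≈ -2.1994e-6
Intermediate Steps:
T(M, B) = 4/(18 + 2*M) (T(M, B) = (13 - 9)/(2*M + 18) = 4/(18 + 2*M))
r(g, o) = o + 2*g*o/(9 + g) (r(g, o) = ((2/(9 + g))*g)*o + o = (2*g/(9 + g))*o + o = 2*g*o/(9 + g) + o = o + 2*g*o/(9 + g))
1/(-454565 + r(-32, -28)) = 1/(-454565 + 3*(-28)*(3 - 32)/(9 - 32)) = 1/(-454565 + 3*(-28)*(-29)/(-23)) = 1/(-454565 + 3*(-28)*(-1/23)*(-29)) = 1/(-454565 - 2436/23) = 1/(-10457431/23) = -23/10457431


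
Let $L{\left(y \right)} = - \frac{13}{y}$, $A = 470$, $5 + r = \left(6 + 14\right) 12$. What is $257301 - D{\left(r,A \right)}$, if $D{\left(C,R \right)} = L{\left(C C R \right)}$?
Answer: $\frac{6678440430763}{25955750} \approx 2.573 \cdot 10^{5}$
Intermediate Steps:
$r = 235$ ($r = -5 + \left(6 + 14\right) 12 = -5 + 20 \cdot 12 = -5 + 240 = 235$)
$D{\left(C,R \right)} = - \frac{13}{C^{2} R}$ ($D{\left(C,R \right)} = - \frac{13}{C C R} = - \frac{13}{C^{2} R}$)
$257301 - D{\left(r,A \right)} = 257301 - - \frac{13}{55225 \cdot 470} = 257301 - \left(-13\right) \frac{1}{55225} \cdot \frac{1}{470} = 257301 - - \frac{13}{25955750} = 257301 + \frac{13}{25955750} = \frac{6678440430763}{25955750}$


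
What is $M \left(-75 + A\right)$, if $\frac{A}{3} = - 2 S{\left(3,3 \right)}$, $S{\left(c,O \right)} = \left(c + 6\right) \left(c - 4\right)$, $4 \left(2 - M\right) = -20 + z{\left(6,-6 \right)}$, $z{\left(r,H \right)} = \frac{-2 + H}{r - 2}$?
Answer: $- \frac{315}{2} \approx -157.5$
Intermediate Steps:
$z{\left(r,H \right)} = \frac{-2 + H}{-2 + r}$
$M = \frac{15}{2}$ ($M = 2 - \frac{-20 + \frac{-2 - 6}{-2 + 6}}{4} = 2 - \frac{-20 + \frac{1}{4} \left(-8\right)}{4} = 2 - \frac{-20 - 2}{4} = 2 - - \frac{11}{2} = 2 + \frac{11}{2} = \frac{15}{2} \approx 7.5$)
$S{\left(c,O \right)} = \left(-4 + c\right) \left(6 + c\right)$ ($S{\left(c,O \right)} = \left(6 + c\right) \left(-4 + c\right) = \left(-4 + c\right) \left(6 + c\right)$)
$A = 54$ ($A = 3 \left(- 2 \left(-24 + 3^{2} + 2 \cdot 3\right)\right) = 3 \left(- 2 \left(-24 + 9 + 6\right)\right) = 3 \left(\left(-2\right) \left(-9\right)\right) = 3 \cdot 18 = 54$)
$M \left(-75 + A\right) = \frac{15 \left(-75 + 54\right)}{2} = \frac{15}{2} \left(-21\right) = - \frac{315}{2}$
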